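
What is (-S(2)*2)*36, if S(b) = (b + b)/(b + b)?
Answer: -72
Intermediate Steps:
S(b) = 1 (S(b) = (2*b)/((2*b)) = (2*b)*(1/(2*b)) = 1)
(-S(2)*2)*36 = (-1*1*2)*36 = -1*2*36 = -2*36 = -72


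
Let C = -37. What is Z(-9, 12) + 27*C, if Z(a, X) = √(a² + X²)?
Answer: -984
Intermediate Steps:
Z(a, X) = √(X² + a²)
Z(-9, 12) + 27*C = √(12² + (-9)²) + 27*(-37) = √(144 + 81) - 999 = √225 - 999 = 15 - 999 = -984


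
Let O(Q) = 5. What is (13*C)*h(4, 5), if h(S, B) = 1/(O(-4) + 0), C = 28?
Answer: 364/5 ≈ 72.800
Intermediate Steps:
h(S, B) = ⅕ (h(S, B) = 1/(5 + 0) = 1/5 = ⅕)
(13*C)*h(4, 5) = (13*28)*(⅕) = 364*(⅕) = 364/5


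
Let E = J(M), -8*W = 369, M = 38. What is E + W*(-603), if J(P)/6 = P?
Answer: 224331/8 ≈ 28041.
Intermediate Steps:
W = -369/8 (W = -⅛*369 = -369/8 ≈ -46.125)
J(P) = 6*P
E = 228 (E = 6*38 = 228)
E + W*(-603) = 228 - 369/8*(-603) = 228 + 222507/8 = 224331/8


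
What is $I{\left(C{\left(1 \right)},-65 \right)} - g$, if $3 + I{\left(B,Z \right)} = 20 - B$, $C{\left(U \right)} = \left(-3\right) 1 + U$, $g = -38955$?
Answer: $38974$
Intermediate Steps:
$C{\left(U \right)} = -3 + U$
$I{\left(B,Z \right)} = 17 - B$ ($I{\left(B,Z \right)} = -3 - \left(-20 + B\right) = 17 - B$)
$I{\left(C{\left(1 \right)},-65 \right)} - g = \left(17 - \left(-3 + 1\right)\right) - -38955 = \left(17 - -2\right) + 38955 = \left(17 + 2\right) + 38955 = 19 + 38955 = 38974$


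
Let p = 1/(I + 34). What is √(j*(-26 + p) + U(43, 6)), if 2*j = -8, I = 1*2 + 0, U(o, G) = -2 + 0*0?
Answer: √917/3 ≈ 10.094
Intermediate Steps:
U(o, G) = -2 (U(o, G) = -2 + 0 = -2)
I = 2 (I = 2 + 0 = 2)
p = 1/36 (p = 1/(2 + 34) = 1/36 ≈ 0.027778)
j = -4 (j = (½)*(-8) = -4)
√(j*(-26 + p) + U(43, 6)) = √(-4*(-26 + 1/36) - 2) = √(-4*(-935/36) - 2) = √(935/9 - 2) = √(917/9) = √917/3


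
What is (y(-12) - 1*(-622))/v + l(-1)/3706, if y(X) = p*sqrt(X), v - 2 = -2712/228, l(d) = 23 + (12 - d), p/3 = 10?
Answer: -10947685/174182 - 285*I*sqrt(3)/47 ≈ -62.852 - 10.503*I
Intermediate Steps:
p = 30 (p = 3*10 = 30)
l(d) = 35 - d
v = -188/19 (v = 2 - 2712/228 = 2 - 2712*1/228 = 2 - 226/19 = -188/19 ≈ -9.8947)
y(X) = 30*sqrt(X)
(y(-12) - 1*(-622))/v + l(-1)/3706 = (30*sqrt(-12) - 1*(-622))/(-188/19) + (35 - 1*(-1))/3706 = (30*(2*I*sqrt(3)) + 622)*(-19/188) + (35 + 1)*(1/3706) = (60*I*sqrt(3) + 622)*(-19/188) + 36*(1/3706) = (622 + 60*I*sqrt(3))*(-19/188) + 18/1853 = (-5909/94 - 285*I*sqrt(3)/47) + 18/1853 = -10947685/174182 - 285*I*sqrt(3)/47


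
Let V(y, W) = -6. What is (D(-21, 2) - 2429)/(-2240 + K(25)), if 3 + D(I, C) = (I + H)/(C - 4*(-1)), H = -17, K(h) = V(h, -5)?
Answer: 7315/6738 ≈ 1.0856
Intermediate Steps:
K(h) = -6
D(I, C) = -3 + (-17 + I)/(4 + C) (D(I, C) = -3 + (I - 17)/(C - 4*(-1)) = -3 + (-17 + I)/(C + 4) = -3 + (-17 + I)/(4 + C))
(D(-21, 2) - 2429)/(-2240 + K(25)) = ((-29 - 21 - 3*2)/(4 + 2) - 2429)/(-2240 - 6) = ((-29 - 21 - 6)/6 - 2429)/(-2246) = ((⅙)*(-56) - 2429)*(-1/2246) = (-28/3 - 2429)*(-1/2246) = -7315/3*(-1/2246) = 7315/6738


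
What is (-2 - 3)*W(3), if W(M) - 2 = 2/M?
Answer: -40/3 ≈ -13.333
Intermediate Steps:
W(M) = 2 + 2/M
(-2 - 3)*W(3) = (-2 - 3)*(2 + 2/3) = -5*(2 + 2*(⅓)) = -5*(2 + ⅔) = -5*8/3 = -40/3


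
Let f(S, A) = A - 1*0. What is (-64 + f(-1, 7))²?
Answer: 3249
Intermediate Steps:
f(S, A) = A (f(S, A) = A + 0 = A)
(-64 + f(-1, 7))² = (-64 + 7)² = (-57)² = 3249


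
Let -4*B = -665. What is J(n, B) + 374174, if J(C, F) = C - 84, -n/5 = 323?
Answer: 372475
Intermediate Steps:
n = -1615 (n = -5*323 = -1615)
B = 665/4 (B = -1/4*(-665) = 665/4 ≈ 166.25)
J(C, F) = -84 + C
J(n, B) + 374174 = (-84 - 1615) + 374174 = -1699 + 374174 = 372475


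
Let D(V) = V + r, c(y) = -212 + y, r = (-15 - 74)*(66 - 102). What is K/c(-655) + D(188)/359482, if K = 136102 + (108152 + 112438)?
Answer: -3771218020/9166791 ≈ -411.40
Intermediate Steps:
r = 3204 (r = -89*(-36) = 3204)
K = 356692 (K = 136102 + 220590 = 356692)
D(V) = 3204 + V (D(V) = V + 3204 = 3204 + V)
K/c(-655) + D(188)/359482 = 356692/(-212 - 655) + (3204 + 188)/359482 = 356692/(-867) + 3392*(1/359482) = 356692*(-1/867) + 1696/179741 = -356692/867 + 1696/179741 = -3771218020/9166791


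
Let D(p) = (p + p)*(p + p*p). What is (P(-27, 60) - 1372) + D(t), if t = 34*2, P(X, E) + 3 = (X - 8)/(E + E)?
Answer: 15281681/24 ≈ 6.3674e+5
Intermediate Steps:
P(X, E) = -3 + (-8 + X)/(2*E) (P(X, E) = -3 + (X - 8)/(E + E) = -3 + (-8 + X)/((2*E)) = -3 + (-8 + X)*(1/(2*E)) = -3 + (-8 + X)/(2*E))
t = 68
D(p) = 2*p*(p + p²) (D(p) = (2*p)*(p + p²) = 2*p*(p + p²))
(P(-27, 60) - 1372) + D(t) = ((½)*(-8 - 27 - 6*60)/60 - 1372) + 2*68²*(1 + 68) = ((½)*(1/60)*(-8 - 27 - 360) - 1372) + 2*4624*69 = ((½)*(1/60)*(-395) - 1372) + 638112 = (-79/24 - 1372) + 638112 = -33007/24 + 638112 = 15281681/24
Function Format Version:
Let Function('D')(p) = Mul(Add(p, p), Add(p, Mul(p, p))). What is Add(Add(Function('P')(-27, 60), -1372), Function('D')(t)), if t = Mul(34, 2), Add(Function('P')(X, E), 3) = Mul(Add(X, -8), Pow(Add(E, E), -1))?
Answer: Rational(15281681, 24) ≈ 6.3674e+5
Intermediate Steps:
Function('P')(X, E) = Add(-3, Mul(Rational(1, 2), Pow(E, -1), Add(-8, X))) (Function('P')(X, E) = Add(-3, Mul(Add(X, -8), Pow(Add(E, E), -1))) = Add(-3, Mul(Add(-8, X), Pow(Mul(2, E), -1))) = Add(-3, Mul(Add(-8, X), Mul(Rational(1, 2), Pow(E, -1)))) = Add(-3, Mul(Rational(1, 2), Pow(E, -1), Add(-8, X))))
t = 68
Function('D')(p) = Mul(2, p, Add(p, Pow(p, 2))) (Function('D')(p) = Mul(Mul(2, p), Add(p, Pow(p, 2))) = Mul(2, p, Add(p, Pow(p, 2))))
Add(Add(Function('P')(-27, 60), -1372), Function('D')(t)) = Add(Add(Mul(Rational(1, 2), Pow(60, -1), Add(-8, -27, Mul(-6, 60))), -1372), Mul(2, Pow(68, 2), Add(1, 68))) = Add(Add(Mul(Rational(1, 2), Rational(1, 60), Add(-8, -27, -360)), -1372), Mul(2, 4624, 69)) = Add(Add(Mul(Rational(1, 2), Rational(1, 60), -395), -1372), 638112) = Add(Add(Rational(-79, 24), -1372), 638112) = Add(Rational(-33007, 24), 638112) = Rational(15281681, 24)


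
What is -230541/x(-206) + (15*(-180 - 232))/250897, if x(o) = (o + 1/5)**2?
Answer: -484198256435/88553343459 ≈ -5.4679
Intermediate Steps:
x(o) = (1/5 + o)**2 (x(o) = (o + 1/5)**2 = (1/5 + o)**2)
-230541/x(-206) + (15*(-180 - 232))/250897 = -230541*25/(1 + 5*(-206))**2 + (15*(-180 - 232))/250897 = -230541*25/(1 - 1030)**2 + (15*(-412))*(1/250897) = -230541/((1/25)*(-1029)**2) - 6180*1/250897 = -230541/((1/25)*1058841) - 6180/250897 = -230541/1058841/25 - 6180/250897 = -230541*25/1058841 - 6180/250897 = -1921175/352947 - 6180/250897 = -484198256435/88553343459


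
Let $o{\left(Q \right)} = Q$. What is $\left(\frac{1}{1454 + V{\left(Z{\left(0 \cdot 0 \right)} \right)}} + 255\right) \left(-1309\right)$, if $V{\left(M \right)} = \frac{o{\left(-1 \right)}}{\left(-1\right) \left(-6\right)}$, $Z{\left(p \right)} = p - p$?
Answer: $- \frac{264700149}{793} \approx -3.338 \cdot 10^{5}$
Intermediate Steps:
$Z{\left(p \right)} = 0$
$V{\left(M \right)} = - \frac{1}{6}$ ($V{\left(M \right)} = - \frac{1}{\left(-1\right) \left(-6\right)} = - \frac{1}{6}$)
$\left(\frac{1}{1454 + V{\left(Z{\left(0 \cdot 0 \right)} \right)}} + 255\right) \left(-1309\right) = \left(\frac{1}{1454 - \frac{1}{6}} + 255\right) \left(-1309\right) = \left(\frac{1}{\frac{8723}{6}} + 255\right) \left(-1309\right) = \left(\frac{6}{8723} + 255\right) \left(-1309\right) = \frac{2224371}{8723} \left(-1309\right) = - \frac{264700149}{793}$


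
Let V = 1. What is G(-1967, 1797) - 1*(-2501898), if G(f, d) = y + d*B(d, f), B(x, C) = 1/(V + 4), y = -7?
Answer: 12511252/5 ≈ 2.5023e+6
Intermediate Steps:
B(x, C) = ⅕ (B(x, C) = 1/(1 + 4) = 1/5 = ⅕)
G(f, d) = -7 + d/5 (G(f, d) = -7 + d*(⅕) = -7 + d/5)
G(-1967, 1797) - 1*(-2501898) = (-7 + (⅕)*1797) - 1*(-2501898) = (-7 + 1797/5) + 2501898 = 1762/5 + 2501898 = 12511252/5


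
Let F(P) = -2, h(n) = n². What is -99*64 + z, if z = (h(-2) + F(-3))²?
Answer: -6332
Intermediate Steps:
z = 4 (z = ((-2)² - 2)² = (4 - 2)² = 2² = 4)
-99*64 + z = -99*64 + 4 = -6336 + 4 = -6332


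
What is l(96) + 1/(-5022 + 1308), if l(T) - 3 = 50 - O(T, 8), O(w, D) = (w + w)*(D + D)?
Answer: -11212567/3714 ≈ -3019.0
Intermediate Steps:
O(w, D) = 4*D*w (O(w, D) = (2*w)*(2*D) = 4*D*w)
l(T) = 53 - 32*T (l(T) = 3 + (50 - 4*8*T) = 3 + (50 - 32*T) = 53 - 32*T)
l(96) + 1/(-5022 + 1308) = (53 - 32*96) + 1/(-5022 + 1308) = (53 - 3072) + 1/(-3714) = -3019 - 1/3714 = -11212567/3714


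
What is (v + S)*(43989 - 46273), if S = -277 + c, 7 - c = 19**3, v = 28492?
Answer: -48793092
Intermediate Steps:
c = -6852 (c = 7 - 1*19**3 = 7 - 1*6859 = 7 - 6859 = -6852)
S = -7129 (S = -277 - 6852 = -7129)
(v + S)*(43989 - 46273) = (28492 - 7129)*(43989 - 46273) = 21363*(-2284) = -48793092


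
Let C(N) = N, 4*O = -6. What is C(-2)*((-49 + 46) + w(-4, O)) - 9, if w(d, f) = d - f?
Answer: 2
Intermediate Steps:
O = -3/2 (O = (¼)*(-6) = -3/2 ≈ -1.5000)
C(-2)*((-49 + 46) + w(-4, O)) - 9 = -2*((-49 + 46) + (-4 - 1*(-3/2))) - 9 = -2*(-3 + (-4 + 3/2)) - 9 = -2*(-3 - 5/2) - 9 = -2*(-11/2) - 9 = 11 - 9 = 2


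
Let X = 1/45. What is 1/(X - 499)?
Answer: -45/22454 ≈ -0.0020041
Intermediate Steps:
X = 1/45 ≈ 0.022222
1/(X - 499) = 1/(1/45 - 499) = 1/(-22454/45) = -45/22454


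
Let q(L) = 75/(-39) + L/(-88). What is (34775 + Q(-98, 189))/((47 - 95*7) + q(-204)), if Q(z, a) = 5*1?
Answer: -1989416/35327 ≈ -56.314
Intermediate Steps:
q(L) = -25/13 - L/88 (q(L) = 75*(-1/39) + L*(-1/88) = -25/13 - L/88)
Q(z, a) = 5
(34775 + Q(-98, 189))/((47 - 95*7) + q(-204)) = (34775 + 5)/((47 - 95*7) + (-25/13 - 1/88*(-204))) = 34780/((47 - 665) + (-25/13 + 51/22)) = 34780/(-618 + 113/286) = 34780/(-176635/286) = 34780*(-286/176635) = -1989416/35327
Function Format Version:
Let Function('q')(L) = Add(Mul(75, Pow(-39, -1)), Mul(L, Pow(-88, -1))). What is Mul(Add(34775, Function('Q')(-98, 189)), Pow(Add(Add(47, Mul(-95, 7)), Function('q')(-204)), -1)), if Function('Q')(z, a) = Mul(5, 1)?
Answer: Rational(-1989416, 35327) ≈ -56.314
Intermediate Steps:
Function('q')(L) = Add(Rational(-25, 13), Mul(Rational(-1, 88), L)) (Function('q')(L) = Add(Mul(75, Rational(-1, 39)), Mul(L, Rational(-1, 88))) = Add(Rational(-25, 13), Mul(Rational(-1, 88), L)))
Function('Q')(z, a) = 5
Mul(Add(34775, Function('Q')(-98, 189)), Pow(Add(Add(47, Mul(-95, 7)), Function('q')(-204)), -1)) = Mul(Add(34775, 5), Pow(Add(Add(47, Mul(-95, 7)), Add(Rational(-25, 13), Mul(Rational(-1, 88), -204))), -1)) = Mul(34780, Pow(Add(Add(47, -665), Add(Rational(-25, 13), Rational(51, 22))), -1)) = Mul(34780, Pow(Add(-618, Rational(113, 286)), -1)) = Mul(34780, Pow(Rational(-176635, 286), -1)) = Mul(34780, Rational(-286, 176635)) = Rational(-1989416, 35327)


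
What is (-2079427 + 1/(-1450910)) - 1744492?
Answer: -5548162316291/1450910 ≈ -3.8239e+6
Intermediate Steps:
(-2079427 + 1/(-1450910)) - 1744492 = (-2079427 - 1/1450910) - 1744492 = -3017061428571/1450910 - 1744492 = -5548162316291/1450910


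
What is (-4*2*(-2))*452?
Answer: 7232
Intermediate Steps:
(-4*2*(-2))*452 = -8*(-2)*452 = 16*452 = 7232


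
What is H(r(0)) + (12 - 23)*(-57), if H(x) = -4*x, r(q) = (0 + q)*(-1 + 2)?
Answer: 627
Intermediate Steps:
r(q) = q (r(q) = q*1 = q)
H(r(0)) + (12 - 23)*(-57) = -4*0 + (12 - 23)*(-57) = 0 - 11*(-57) = 0 + 627 = 627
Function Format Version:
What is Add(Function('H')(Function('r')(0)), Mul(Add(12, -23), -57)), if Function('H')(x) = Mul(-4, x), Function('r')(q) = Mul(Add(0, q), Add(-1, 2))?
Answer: 627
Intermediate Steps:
Function('r')(q) = q (Function('r')(q) = Mul(q, 1) = q)
Add(Function('H')(Function('r')(0)), Mul(Add(12, -23), -57)) = Add(Mul(-4, 0), Mul(Add(12, -23), -57)) = Add(0, Mul(-11, -57)) = Add(0, 627) = 627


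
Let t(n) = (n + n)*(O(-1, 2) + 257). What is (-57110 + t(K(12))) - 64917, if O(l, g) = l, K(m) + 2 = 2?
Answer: -122027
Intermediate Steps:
K(m) = 0 (K(m) = -2 + 2 = 0)
t(n) = 512*n (t(n) = (n + n)*(-1 + 257) = (2*n)*256 = 512*n)
(-57110 + t(K(12))) - 64917 = (-57110 + 512*0) - 64917 = (-57110 + 0) - 64917 = -57110 - 64917 = -122027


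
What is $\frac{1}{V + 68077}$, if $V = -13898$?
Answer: $\frac{1}{54179} \approx 1.8457 \cdot 10^{-5}$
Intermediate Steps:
$\frac{1}{V + 68077} = \frac{1}{-13898 + 68077} = \frac{1}{54179}$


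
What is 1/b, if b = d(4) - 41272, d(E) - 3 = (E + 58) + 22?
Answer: -1/41185 ≈ -2.4281e-5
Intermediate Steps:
d(E) = 83 + E (d(E) = 3 + ((E + 58) + 22) = 3 + ((58 + E) + 22) = 3 + (80 + E) = 83 + E)
b = -41185 (b = (83 + 4) - 41272 = 87 - 41272 = -41185)
1/b = 1/(-41185) = -1/41185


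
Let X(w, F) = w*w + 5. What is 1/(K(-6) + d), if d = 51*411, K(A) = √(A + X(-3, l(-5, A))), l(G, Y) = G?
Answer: 20961/439363513 - 2*√2/439363513 ≈ 4.7701e-5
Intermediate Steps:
X(w, F) = 5 + w² (X(w, F) = w² + 5 = 5 + w²)
K(A) = √(14 + A) (K(A) = √(A + (5 + (-3)²)) = √(A + (5 + 9)) = √(A + 14) = √(14 + A))
d = 20961
1/(K(-6) + d) = 1/(√(14 - 6) + 20961) = 1/(√8 + 20961) = 1/(2*√2 + 20961) = 1/(20961 + 2*√2)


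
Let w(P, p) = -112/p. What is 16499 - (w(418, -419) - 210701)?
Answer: 95196688/419 ≈ 2.2720e+5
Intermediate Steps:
16499 - (w(418, -419) - 210701) = 16499 - (-112/(-419) - 210701) = 16499 - (-112*(-1/419) - 210701) = 16499 - (112/419 - 210701) = 16499 - 1*(-88283607/419) = 16499 + 88283607/419 = 95196688/419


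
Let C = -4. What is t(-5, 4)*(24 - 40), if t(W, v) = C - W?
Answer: -16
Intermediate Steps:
t(W, v) = -4 - W
t(-5, 4)*(24 - 40) = (-4 - 1*(-5))*(24 - 40) = (-4 + 5)*(-16) = 1*(-16) = -16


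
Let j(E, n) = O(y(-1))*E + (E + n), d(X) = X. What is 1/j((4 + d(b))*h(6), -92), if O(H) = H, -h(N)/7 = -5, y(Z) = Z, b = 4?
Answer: -1/92 ≈ -0.010870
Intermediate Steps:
h(N) = 35 (h(N) = -7*(-5) = 35)
j(E, n) = n (j(E, n) = -E + (E + n) = n)
1/j((4 + d(b))*h(6), -92) = 1/(-92) = -1/92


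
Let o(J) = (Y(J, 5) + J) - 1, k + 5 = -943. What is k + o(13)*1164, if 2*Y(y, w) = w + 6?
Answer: 19422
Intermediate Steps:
k = -948 (k = -5 - 943 = -948)
Y(y, w) = 3 + w/2 (Y(y, w) = (w + 6)/2 = (6 + w)/2 = 3 + w/2)
o(J) = 9/2 + J (o(J) = ((3 + (1/2)*5) + J) - 1 = ((3 + 5/2) + J) - 1 = (11/2 + J) - 1 = 9/2 + J)
k + o(13)*1164 = -948 + (9/2 + 13)*1164 = -948 + (35/2)*1164 = -948 + 20370 = 19422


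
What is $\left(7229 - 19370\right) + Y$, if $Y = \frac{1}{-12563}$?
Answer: $- \frac{152527384}{12563} \approx -12141.0$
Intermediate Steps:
$Y = - \frac{1}{12563} \approx -7.9599 \cdot 10^{-5}$
$\left(7229 - 19370\right) + Y = \left(7229 - 19370\right) - \frac{1}{12563} = -12141 - \frac{1}{12563} = - \frac{152527384}{12563}$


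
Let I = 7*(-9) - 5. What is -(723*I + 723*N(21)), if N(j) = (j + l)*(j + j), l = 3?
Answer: -679620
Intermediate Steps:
I = -68 (I = -63 - 5 = -68)
N(j) = 2*j*(3 + j) (N(j) = (j + 3)*(j + j) = (3 + j)*(2*j) = 2*j*(3 + j))
-(723*I + 723*N(21)) = -723/(1/(-68 + 2*21*(3 + 21))) = -723/(1/(-68 + 2*21*24)) = -723/(1/(-68 + 1008)) = -723/(1/940) = -723/1/940 = -723*940 = -679620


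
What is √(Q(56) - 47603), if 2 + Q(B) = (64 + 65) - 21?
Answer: I*√47497 ≈ 217.94*I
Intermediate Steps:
Q(B) = 106 (Q(B) = -2 + ((64 + 65) - 21) = -2 + (129 - 21) = -2 + 108 = 106)
√(Q(56) - 47603) = √(106 - 47603) = √(-47497) = I*√47497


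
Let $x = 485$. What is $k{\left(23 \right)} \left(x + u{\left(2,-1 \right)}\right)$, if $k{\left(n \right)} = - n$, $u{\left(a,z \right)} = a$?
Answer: $-11201$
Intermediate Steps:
$k{\left(23 \right)} \left(x + u{\left(2,-1 \right)}\right) = \left(-1\right) 23 \left(485 + 2\right) = \left(-23\right) 487 = -11201$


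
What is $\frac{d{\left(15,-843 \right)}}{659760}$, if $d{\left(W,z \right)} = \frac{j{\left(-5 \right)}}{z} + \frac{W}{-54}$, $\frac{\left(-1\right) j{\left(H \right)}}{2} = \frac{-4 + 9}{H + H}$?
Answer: $- \frac{1411}{3337066080} \approx -4.2283 \cdot 10^{-7}$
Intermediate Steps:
$j{\left(H \right)} = - \frac{5}{H}$ ($j{\left(H \right)} = - 2 \frac{-4 + 9}{H + H} = - 2 \frac{5}{2 H} = - \frac{5}{H}$)
$d{\left(W,z \right)} = \frac{1}{z} - \frac{W}{54}$ ($d{\left(W,z \right)} = \frac{\left(-5\right) \frac{1}{-5}}{z} + \frac{W}{-54} = \frac{\left(-5\right) \left(- \frac{1}{5}\right)}{z} + W \left(- \frac{1}{54}\right) = 1 \frac{1}{z} - \frac{W}{54} = \frac{1}{z} - \frac{W}{54}$)
$\frac{d{\left(15,-843 \right)}}{659760} = \frac{\frac{1}{-843} - \frac{5}{18}}{659760} = \left(- \frac{1}{843} - \frac{5}{18}\right) \frac{1}{659760} = \left(- \frac{1411}{5058}\right) \frac{1}{659760} = - \frac{1411}{3337066080}$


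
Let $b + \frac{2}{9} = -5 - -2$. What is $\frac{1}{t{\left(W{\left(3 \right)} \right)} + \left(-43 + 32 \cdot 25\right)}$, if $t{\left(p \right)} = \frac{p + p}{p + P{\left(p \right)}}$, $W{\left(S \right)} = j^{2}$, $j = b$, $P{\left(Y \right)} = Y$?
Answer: $\frac{1}{758} \approx 0.0013193$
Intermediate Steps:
$b = - \frac{29}{9}$ ($b = - \frac{2}{9} - 3 = - \frac{29}{9} \approx -3.2222$)
$j = - \frac{29}{9} \approx -3.2222$
$W{\left(S \right)} = \frac{841}{81}$ ($W{\left(S \right)} = \left(- \frac{29}{9}\right)^{2} = \frac{841}{81}$)
$t{\left(p \right)} = 1$ ($t{\left(p \right)} = \frac{p + p}{p + p} = \frac{2 p}{2 p} = 2 p \frac{1}{2 p} = 1$)
$\frac{1}{t{\left(W{\left(3 \right)} \right)} + \left(-43 + 32 \cdot 25\right)} = \frac{1}{1 + \left(-43 + 32 \cdot 25\right)} = \frac{1}{1 + \left(-43 + 800\right)} = \frac{1}{1 + 757} = \frac{1}{758}$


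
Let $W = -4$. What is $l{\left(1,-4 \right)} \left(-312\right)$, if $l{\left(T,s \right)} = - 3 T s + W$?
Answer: $-2496$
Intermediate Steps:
$l{\left(T,s \right)} = -4 - 3 T s$ ($l{\left(T,s \right)} = - 3 T s - 4 = -4 - 3 T s$)
$l{\left(1,-4 \right)} \left(-312\right) = \left(-4 - 3 \left(-4\right)\right) \left(-312\right) = \left(-4 + 12\right) \left(-312\right) = 8 \left(-312\right) = -2496$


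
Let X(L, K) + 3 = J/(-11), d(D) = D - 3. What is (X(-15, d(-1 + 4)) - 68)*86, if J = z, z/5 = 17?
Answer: -74476/11 ≈ -6770.5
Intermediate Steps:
z = 85 (z = 5*17 = 85)
J = 85
d(D) = -3 + D
X(L, K) = -118/11 (X(L, K) = -3 + 85/(-11) = -3 + 85*(-1/11) = -3 - 85/11 = -118/11)
(X(-15, d(-1 + 4)) - 68)*86 = (-118/11 - 68)*86 = -866/11*86 = -74476/11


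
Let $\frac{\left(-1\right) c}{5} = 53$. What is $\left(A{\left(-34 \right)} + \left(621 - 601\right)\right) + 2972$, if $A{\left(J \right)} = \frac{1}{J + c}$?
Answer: $\frac{894607}{299} \approx 2992.0$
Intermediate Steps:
$c = -265$ ($c = \left(-5\right) 53 = -265$)
$A{\left(J \right)} = \frac{1}{-265 + J}$ ($A{\left(J \right)} = \frac{1}{J - 265} = \frac{1}{-265 + J}$)
$\left(A{\left(-34 \right)} + \left(621 - 601\right)\right) + 2972 = \left(\frac{1}{-265 - 34} + \left(621 - 601\right)\right) + 2972 = \left(\frac{1}{-299} + \left(621 - 601\right)\right) + 2972 = \left(- \frac{1}{299} + 20\right) + 2972 = \frac{5979}{299} + 2972 = \frac{894607}{299}$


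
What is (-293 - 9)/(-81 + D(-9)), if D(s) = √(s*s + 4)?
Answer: 12231/3238 + 151*√85/3238 ≈ 4.2073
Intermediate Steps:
D(s) = √(4 + s²) (D(s) = √(s² + 4) = √(4 + s²))
(-293 - 9)/(-81 + D(-9)) = (-293 - 9)/(-81 + √(4 + (-9)²)) = -302/(-81 + √(4 + 81)) = -302/(-81 + √85)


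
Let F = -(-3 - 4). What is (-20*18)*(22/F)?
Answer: -7920/7 ≈ -1131.4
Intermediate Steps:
F = 7 (F = -1*(-7) = 7)
(-20*18)*(22/F) = (-20*18)*(22/7) = -7920/7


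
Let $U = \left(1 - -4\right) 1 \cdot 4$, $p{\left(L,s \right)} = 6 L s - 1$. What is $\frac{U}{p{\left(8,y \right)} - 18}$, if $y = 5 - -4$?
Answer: $\frac{20}{413} \approx 0.048426$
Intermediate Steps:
$y = 9$ ($y = 5 + 4 = 9$)
$p{\left(L,s \right)} = -1 + 6 L s$ ($p{\left(L,s \right)} = 6 L s - 1 = -1 + 6 L s$)
$U = 20$ ($U = \left(1 + 4\right) 1 \cdot 4 = 5 \cdot 1 \cdot 4 = 5 \cdot 4 = 20$)
$\frac{U}{p{\left(8,y \right)} - 18} = \frac{20}{\left(-1 + 6 \cdot 8 \cdot 9\right) - 18} = \frac{20}{\left(-1 + 432\right) - 18} = \frac{20}{431 - 18} = \frac{20}{413}$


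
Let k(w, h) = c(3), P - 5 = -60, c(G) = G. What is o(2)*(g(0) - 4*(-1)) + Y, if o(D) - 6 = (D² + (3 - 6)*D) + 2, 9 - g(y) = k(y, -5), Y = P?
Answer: 5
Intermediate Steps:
P = -55 (P = 5 - 60 = -55)
k(w, h) = 3
Y = -55
g(y) = 6 (g(y) = 9 - 1*3 = 9 - 3 = 6)
o(D) = 8 + D² - 3*D (o(D) = 6 + ((D² + (3 - 6)*D) + 2) = 6 + ((D² - 3*D) + 2) = 6 + (2 + D² - 3*D) = 8 + D² - 3*D)
o(2)*(g(0) - 4*(-1)) + Y = (8 + 2² - 3*2)*(6 - 4*(-1)) - 55 = (8 + 4 - 6)*(6 + 4) - 55 = 6*10 - 55 = 60 - 55 = 5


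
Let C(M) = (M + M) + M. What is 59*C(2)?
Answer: 354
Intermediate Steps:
C(M) = 3*M (C(M) = 2*M + M = 3*M)
59*C(2) = 59*(3*2) = 59*6 = 354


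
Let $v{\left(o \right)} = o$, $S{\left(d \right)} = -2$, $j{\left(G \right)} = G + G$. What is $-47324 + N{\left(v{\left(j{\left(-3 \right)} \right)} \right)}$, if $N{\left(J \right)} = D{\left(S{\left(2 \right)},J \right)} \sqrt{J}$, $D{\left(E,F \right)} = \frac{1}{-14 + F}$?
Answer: $-47324 - \frac{i \sqrt{6}}{20} \approx -47324.0 - 0.12247 i$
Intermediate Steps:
$j{\left(G \right)} = 2 G$
$N{\left(J \right)} = \frac{\sqrt{J}}{-14 + J}$
$-47324 + N{\left(v{\left(j{\left(-3 \right)} \right)} \right)} = -47324 + \frac{\sqrt{2 \left(-3\right)}}{-14 + 2 \left(-3\right)} = -47324 + \frac{\sqrt{-6}}{-14 - 6} = -47324 + \frac{i \sqrt{6}}{-20} = -47324 + i \sqrt{6} \left(- \frac{1}{20}\right) = -47324 - \frac{i \sqrt{6}}{20}$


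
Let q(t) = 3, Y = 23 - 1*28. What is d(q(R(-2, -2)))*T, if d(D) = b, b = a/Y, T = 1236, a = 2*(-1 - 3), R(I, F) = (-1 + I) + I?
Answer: 9888/5 ≈ 1977.6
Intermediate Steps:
R(I, F) = -1 + 2*I
a = -8 (a = 2*(-4) = -8)
Y = -5 (Y = 23 - 28 = -5)
b = 8/5 (b = -8/(-5) = -8*(-⅕) = 8/5 ≈ 1.6000)
d(D) = 8/5
d(q(R(-2, -2)))*T = (8/5)*1236 = 9888/5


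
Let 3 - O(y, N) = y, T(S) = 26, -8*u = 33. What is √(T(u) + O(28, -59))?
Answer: 1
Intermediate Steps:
u = -33/8 (u = -⅛*33 = -33/8 ≈ -4.1250)
O(y, N) = 3 - y
√(T(u) + O(28, -59)) = √(26 + (3 - 1*28)) = √(26 + (3 - 28)) = √(26 - 25) = √1 = 1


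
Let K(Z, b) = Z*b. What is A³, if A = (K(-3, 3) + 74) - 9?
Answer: 175616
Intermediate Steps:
A = 56 (A = (-3*3 + 74) - 9 = (-9 + 74) - 9 = 65 - 9 = 56)
A³ = 56³ = 175616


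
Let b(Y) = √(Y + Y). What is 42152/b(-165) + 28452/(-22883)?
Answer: -28452/22883 - 1916*I*√330/15 ≈ -1.2434 - 2320.4*I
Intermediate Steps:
b(Y) = √2*√Y (b(Y) = √(2*Y) = √2*√Y)
42152/b(-165) + 28452/(-22883) = 42152/((√2*√(-165))) + 28452/(-22883) = 42152/((√2*(I*√165))) + 28452*(-1/22883) = 42152/((I*√330)) - 28452/22883 = 42152*(-I*√330/330) - 28452/22883 = -1916*I*√330/15 - 28452/22883 = -28452/22883 - 1916*I*√330/15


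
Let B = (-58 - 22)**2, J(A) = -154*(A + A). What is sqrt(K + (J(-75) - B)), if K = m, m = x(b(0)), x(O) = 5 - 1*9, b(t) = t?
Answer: 2*sqrt(4174) ≈ 129.21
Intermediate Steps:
J(A) = -308*A
B = 6400 (B = (-80)**2 = 6400)
x(O) = -4 (x(O) = 5 - 9 = -4)
m = -4
K = -4
sqrt(K + (J(-75) - B)) = sqrt(-4 + (-308*(-75) - 1*6400)) = sqrt(-4 + (23100 - 6400)) = sqrt(-4 + 16700) = sqrt(16696) = 2*sqrt(4174)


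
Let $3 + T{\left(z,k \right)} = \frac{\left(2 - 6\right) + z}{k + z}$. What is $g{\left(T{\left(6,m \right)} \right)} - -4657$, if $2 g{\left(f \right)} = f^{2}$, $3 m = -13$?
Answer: $\frac{232931}{50} \approx 4658.6$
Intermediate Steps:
$m = - \frac{13}{3}$ ($m = \frac{1}{3} \left(-13\right) = - \frac{13}{3} \approx -4.3333$)
$T{\left(z,k \right)} = -3 + \frac{-4 + z}{k + z}$ ($T{\left(z,k \right)} = -3 + \frac{\left(2 - 6\right) + z}{k + z} = -3 + \frac{-4 + z}{k + z}$)
$g{\left(f \right)} = \frac{f^{2}}{2}$
$g{\left(T{\left(6,m \right)} \right)} - -4657 = \frac{\left(\frac{-4 - -13 - 12}{- \frac{13}{3} + 6}\right)^{2}}{2} - -4657 = \frac{\left(\frac{-4 + 13 - 12}{\frac{5}{3}}\right)^{2}}{2} + 4657 = \frac{\left(\frac{3}{5} \left(-3\right)\right)^{2}}{2} + 4657 = \frac{\left(- \frac{9}{5}\right)^{2}}{2} + 4657 = \frac{1}{2} \cdot \frac{81}{25} + 4657 = \frac{81}{50} + 4657 = \frac{232931}{50}$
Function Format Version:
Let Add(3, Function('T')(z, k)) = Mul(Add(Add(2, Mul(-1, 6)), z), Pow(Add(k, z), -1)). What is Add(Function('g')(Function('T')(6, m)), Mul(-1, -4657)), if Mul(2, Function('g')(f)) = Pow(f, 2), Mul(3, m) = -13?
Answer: Rational(232931, 50) ≈ 4658.6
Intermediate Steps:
m = Rational(-13, 3) (m = Mul(Rational(1, 3), -13) = Rational(-13, 3) ≈ -4.3333)
Function('T')(z, k) = Add(-3, Mul(Pow(Add(k, z), -1), Add(-4, z))) (Function('T')(z, k) = Add(-3, Mul(Add(Add(2, Mul(-1, 6)), z), Pow(Add(k, z), -1))) = Add(-3, Mul(Add(Add(2, -6), z), Pow(Add(k, z), -1))) = Add(-3, Mul(Add(-4, z), Pow(Add(k, z), -1))) = Add(-3, Mul(Pow(Add(k, z), -1), Add(-4, z))))
Function('g')(f) = Mul(Rational(1, 2), Pow(f, 2))
Add(Function('g')(Function('T')(6, m)), Mul(-1, -4657)) = Add(Mul(Rational(1, 2), Pow(Mul(Pow(Add(Rational(-13, 3), 6), -1), Add(-4, Mul(-3, Rational(-13, 3)), Mul(-2, 6))), 2)), Mul(-1, -4657)) = Add(Mul(Rational(1, 2), Pow(Mul(Pow(Rational(5, 3), -1), Add(-4, 13, -12)), 2)), 4657) = Add(Mul(Rational(1, 2), Pow(Mul(Rational(3, 5), -3), 2)), 4657) = Add(Mul(Rational(1, 2), Pow(Rational(-9, 5), 2)), 4657) = Add(Mul(Rational(1, 2), Rational(81, 25)), 4657) = Add(Rational(81, 50), 4657) = Rational(232931, 50)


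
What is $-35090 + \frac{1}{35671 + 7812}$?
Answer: $- \frac{1525818469}{43483} \approx -35090.0$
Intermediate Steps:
$-35090 + \frac{1}{35671 + 7812} = -35090 + \frac{1}{43483} = - \frac{1525818469}{43483}$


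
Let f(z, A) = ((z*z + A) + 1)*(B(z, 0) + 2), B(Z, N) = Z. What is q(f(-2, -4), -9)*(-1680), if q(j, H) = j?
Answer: 0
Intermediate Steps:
f(z, A) = (2 + z)*(1 + A + z²) (f(z, A) = ((z*z + A) + 1)*(z + 2) = ((z² + A) + 1)*(2 + z) = ((A + z²) + 1)*(2 + z) = (1 + A + z²)*(2 + z) = (2 + z)*(1 + A + z²))
q(f(-2, -4), -9)*(-1680) = (2 - 2 + (-2)³ + 2*(-4) + 2*(-2)² - 4*(-2))*(-1680) = (2 - 2 - 8 - 8 + 2*4 + 8)*(-1680) = (2 - 2 - 8 - 8 + 8 + 8)*(-1680) = 0*(-1680) = 0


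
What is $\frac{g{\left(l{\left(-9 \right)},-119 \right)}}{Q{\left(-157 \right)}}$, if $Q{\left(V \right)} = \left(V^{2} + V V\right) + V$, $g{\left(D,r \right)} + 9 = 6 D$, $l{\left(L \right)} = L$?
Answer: $- \frac{63}{49141} \approx -0.001282$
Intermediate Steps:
$g{\left(D,r \right)} = -9 + 6 D$
$Q{\left(V \right)} = V + 2 V^{2}$ ($Q{\left(V \right)} = \left(V^{2} + V^{2}\right) + V = 2 V^{2} + V = V + 2 V^{2}$)
$\frac{g{\left(l{\left(-9 \right)},-119 \right)}}{Q{\left(-157 \right)}} = \frac{-9 + 6 \left(-9\right)}{\left(-157\right) \left(1 + 2 \left(-157\right)\right)} = \frac{-9 - 54}{\left(-157\right) \left(1 - 314\right)} = - \frac{63}{\left(-157\right) \left(-313\right)} = - \frac{63}{49141}$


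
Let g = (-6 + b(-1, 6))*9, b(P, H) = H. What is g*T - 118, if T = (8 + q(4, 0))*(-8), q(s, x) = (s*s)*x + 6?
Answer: -118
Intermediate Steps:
q(s, x) = 6 + x*s² (q(s, x) = s²*x + 6 = x*s² + 6 = 6 + x*s²)
g = 0 (g = (-6 + 6)*9 = 0*9 = 0)
T = -112 (T = (8 + (6 + 0*4²))*(-8) = (8 + (6 + 0*16))*(-8) = (8 + (6 + 0))*(-8) = (8 + 6)*(-8) = 14*(-8) = -112)
g*T - 118 = 0*(-112) - 118 = 0 - 118 = -118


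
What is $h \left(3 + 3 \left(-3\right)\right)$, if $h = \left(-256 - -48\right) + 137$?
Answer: $426$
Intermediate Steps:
$h = -71$ ($h = \left(-256 + \left(-22 + 70\right)\right) + 137 = \left(-256 + 48\right) + 137 = -208 + 137 = -71$)
$h \left(3 + 3 \left(-3\right)\right) = - 71 \left(3 + 3 \left(-3\right)\right) = - 71 \left(3 - 9\right) = \left(-71\right) \left(-6\right) = 426$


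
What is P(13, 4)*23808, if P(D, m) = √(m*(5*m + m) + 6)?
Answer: 23808*√102 ≈ 2.4045e+5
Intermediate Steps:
P(D, m) = √(6 + 6*m²) (P(D, m) = √(m*(6*m) + 6) = √(6*m² + 6) = √(6 + 6*m²))
P(13, 4)*23808 = √(6 + 6*4²)*23808 = √(6 + 6*16)*23808 = √(6 + 96)*23808 = √102*23808 = 23808*√102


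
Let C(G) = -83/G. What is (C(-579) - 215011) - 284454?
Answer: -289190152/579 ≈ -4.9947e+5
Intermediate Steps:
(C(-579) - 215011) - 284454 = (-83/(-579) - 215011) - 284454 = (-83*(-1/579) - 215011) - 284454 = (83/579 - 215011) - 284454 = -124491286/579 - 284454 = -289190152/579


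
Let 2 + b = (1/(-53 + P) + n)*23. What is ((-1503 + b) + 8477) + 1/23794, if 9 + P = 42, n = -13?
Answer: 1587499999/237940 ≈ 6671.9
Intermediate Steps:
P = 33 (P = -9 + 42 = 33)
b = -6043/20 (b = -2 + (1/(-53 + 33) - 13)*23 = -2 + (1/(-20) - 13)*23 = -2 + (-1/20 - 13)*23 = -2 - 261/20*23 = -2 - 6003/20 = -6043/20 ≈ -302.15)
((-1503 + b) + 8477) + 1/23794 = ((-1503 - 6043/20) + 8477) + 1/23794 = (-36103/20 + 8477) + 1/23794 = 133437/20 + 1/23794 = 1587499999/237940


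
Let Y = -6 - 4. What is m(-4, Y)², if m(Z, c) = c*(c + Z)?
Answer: 19600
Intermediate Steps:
Y = -10
m(Z, c) = c*(Z + c)
m(-4, Y)² = (-10*(-4 - 10))² = (-10*(-14))² = 140² = 19600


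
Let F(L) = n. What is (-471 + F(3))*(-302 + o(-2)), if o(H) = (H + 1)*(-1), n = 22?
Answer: 135149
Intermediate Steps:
F(L) = 22
o(H) = -1 - H (o(H) = (1 + H)*(-1) = -1 - H)
(-471 + F(3))*(-302 + o(-2)) = (-471 + 22)*(-302 + (-1 - 1*(-2))) = -449*(-302 + (-1 + 2)) = -449*(-302 + 1) = -449*(-301) = 135149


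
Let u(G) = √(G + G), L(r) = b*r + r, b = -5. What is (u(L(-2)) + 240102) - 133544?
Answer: 106562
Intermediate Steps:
L(r) = -4*r (L(r) = -5*r + r = -4*r)
u(G) = √2*√G (u(G) = √(2*G) = √2*√G)
(u(L(-2)) + 240102) - 133544 = (√2*√(-4*(-2)) + 240102) - 133544 = (√2*√8 + 240102) - 133544 = (√2*(2*√2) + 240102) - 133544 = (4 + 240102) - 133544 = 240106 - 133544 = 106562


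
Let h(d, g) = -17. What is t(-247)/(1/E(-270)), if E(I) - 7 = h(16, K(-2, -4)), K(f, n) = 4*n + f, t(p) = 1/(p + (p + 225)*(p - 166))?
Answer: -10/8839 ≈ -0.0011314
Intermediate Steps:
t(p) = 1/(p + (-166 + p)*(225 + p)) (t(p) = 1/(p + (225 + p)*(-166 + p)) = 1/(p + (-166 + p)*(225 + p)))
K(f, n) = f + 4*n
E(I) = -10 (E(I) = 7 - 17 = -10)
t(-247)/(1/E(-270)) = 1/((-37350 + (-247)**2 + 60*(-247))*(1/(-10))) = 1/((-37350 + 61009 - 14820)*(-1/10)) = -10/8839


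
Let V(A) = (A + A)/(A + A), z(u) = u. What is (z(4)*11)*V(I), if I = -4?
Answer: 44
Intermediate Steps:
V(A) = 1 (V(A) = (2*A)/((2*A)) = (2*A)*(1/(2*A)) = 1)
(z(4)*11)*V(I) = (4*11)*1 = 44*1 = 44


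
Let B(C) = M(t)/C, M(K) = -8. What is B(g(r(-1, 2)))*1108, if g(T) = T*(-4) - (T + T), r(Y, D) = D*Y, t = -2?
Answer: -2216/3 ≈ -738.67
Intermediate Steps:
g(T) = -6*T (g(T) = -4*T - 2*T = -6*T)
B(C) = -8/C
B(g(r(-1, 2)))*1108 = -8/((-12*(-1)))*1108 = -8/((-6*(-2)))*1108 = -8/12*1108 = -8*1/12*1108 = -2/3*1108 = -2216/3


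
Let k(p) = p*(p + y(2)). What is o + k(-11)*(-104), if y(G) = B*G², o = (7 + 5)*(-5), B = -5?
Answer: -35524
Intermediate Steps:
o = -60 (o = 12*(-5) = -60)
y(G) = -5*G²
k(p) = p*(-20 + p) (k(p) = p*(p - 5*2²) = p*(p - 5*4) = p*(p - 20) = p*(-20 + p))
o + k(-11)*(-104) = -60 - 11*(-20 - 11)*(-104) = -60 - 11*(-31)*(-104) = -60 + 341*(-104) = -60 - 35464 = -35524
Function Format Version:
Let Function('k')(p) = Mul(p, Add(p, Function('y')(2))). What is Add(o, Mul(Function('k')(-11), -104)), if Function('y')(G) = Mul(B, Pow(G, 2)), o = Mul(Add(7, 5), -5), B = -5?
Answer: -35524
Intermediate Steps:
o = -60 (o = Mul(12, -5) = -60)
Function('y')(G) = Mul(-5, Pow(G, 2))
Function('k')(p) = Mul(p, Add(-20, p)) (Function('k')(p) = Mul(p, Add(p, Mul(-5, Pow(2, 2)))) = Mul(p, Add(p, Mul(-5, 4))) = Mul(p, Add(p, -20)) = Mul(p, Add(-20, p)))
Add(o, Mul(Function('k')(-11), -104)) = Add(-60, Mul(Mul(-11, Add(-20, -11)), -104)) = Add(-60, Mul(Mul(-11, -31), -104)) = Add(-60, Mul(341, -104)) = Add(-60, -35464) = -35524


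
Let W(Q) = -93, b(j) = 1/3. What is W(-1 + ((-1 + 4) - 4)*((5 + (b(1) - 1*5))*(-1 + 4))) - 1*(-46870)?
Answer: 46777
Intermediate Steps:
b(j) = ⅓
W(-1 + ((-1 + 4) - 4)*((5 + (b(1) - 1*5))*(-1 + 4))) - 1*(-46870) = -93 - 1*(-46870) = -93 + 46870 = 46777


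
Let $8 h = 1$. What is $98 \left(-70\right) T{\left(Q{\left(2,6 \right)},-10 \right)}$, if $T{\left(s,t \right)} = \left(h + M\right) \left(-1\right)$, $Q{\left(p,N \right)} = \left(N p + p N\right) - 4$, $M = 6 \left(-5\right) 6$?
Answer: $- \frac{2467885}{2} \approx -1.2339 \cdot 10^{6}$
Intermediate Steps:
$h = \frac{1}{8}$ ($h = \frac{1}{8} \cdot 1 = \frac{1}{8} \approx 0.125$)
$M = -180$ ($M = \left(-30\right) 6 = -180$)
$Q{\left(p,N \right)} = -4 + 2 N p$ ($Q{\left(p,N \right)} = \left(N p + N p\right) - 4 = 2 N p - 4 = -4 + 2 N p$)
$T{\left(s,t \right)} = \frac{1439}{8}$ ($T{\left(s,t \right)} = \left(\frac{1}{8} - 180\right) \left(-1\right) = \left(- \frac{1439}{8}\right) \left(-1\right) = \frac{1439}{8}$)
$98 \left(-70\right) T{\left(Q{\left(2,6 \right)},-10 \right)} = 98 \left(-70\right) \frac{1439}{8} = \left(-6860\right) \frac{1439}{8} = - \frac{2467885}{2}$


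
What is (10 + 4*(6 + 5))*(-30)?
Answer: -1620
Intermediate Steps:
(10 + 4*(6 + 5))*(-30) = (10 + 4*11)*(-30) = (10 + 44)*(-30) = 54*(-30) = -1620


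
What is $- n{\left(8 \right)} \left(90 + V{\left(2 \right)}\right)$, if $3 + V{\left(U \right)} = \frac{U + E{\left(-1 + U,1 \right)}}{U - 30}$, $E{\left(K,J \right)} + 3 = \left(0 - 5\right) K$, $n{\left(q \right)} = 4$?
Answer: $- \frac{2442}{7} \approx -348.86$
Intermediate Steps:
$E{\left(K,J \right)} = -3 - 5 K$ ($E{\left(K,J \right)} = -3 + \left(0 - 5\right) K = -3 - 5 K$)
$V{\left(U \right)} = -3 + \frac{2 - 4 U}{-30 + U}$ ($V{\left(U \right)} = -3 + \frac{U - \left(3 + 5 \left(-1 + U\right)\right)}{U - 30} = -3 + \frac{U - \left(-2 + 5 U\right)}{U - 30} = -3 + \frac{U - \left(-2 + 5 U\right)}{-30 + U} = -3 + \frac{2 - 4 U}{-30 + U}$)
$- n{\left(8 \right)} \left(90 + V{\left(2 \right)}\right) = - 4 \left(90 + \frac{92 - 14}{-30 + 2}\right) = - 4 \left(90 + \frac{92 - 14}{-28}\right) = - 4 \left(90 - \frac{39}{14}\right) = - \frac{4 \cdot 1221}{14} = \left(-1\right) \frac{2442}{7} = - \frac{2442}{7}$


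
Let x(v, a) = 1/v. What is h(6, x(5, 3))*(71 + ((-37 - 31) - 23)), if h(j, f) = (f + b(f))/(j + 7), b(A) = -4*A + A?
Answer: 8/13 ≈ 0.61539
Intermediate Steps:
b(A) = -3*A
h(j, f) = -2*f/(7 + j) (h(j, f) = (f - 3*f)/(j + 7) = (-2*f)/(7 + j) = -2*f/(7 + j))
h(6, x(5, 3))*(71 + ((-37 - 31) - 23)) = (-2/(5*(7 + 6)))*(71 + ((-37 - 31) - 23)) = (-2*⅕/13)*(71 + (-68 - 23)) = (-2*⅕*1/13)*(71 - 91) = -2/65*(-20) = 8/13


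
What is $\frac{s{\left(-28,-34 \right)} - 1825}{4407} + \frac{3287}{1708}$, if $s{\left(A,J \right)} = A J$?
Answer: $\frac{4331575}{2509052} \approx 1.7264$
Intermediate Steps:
$\frac{s{\left(-28,-34 \right)} - 1825}{4407} + \frac{3287}{1708} = \frac{\left(-28\right) \left(-34\right) - 1825}{4407} + \frac{3287}{1708} = \left(952 - 1825\right) \frac{1}{4407} + 3287 \cdot \frac{1}{1708} = \left(-873\right) \frac{1}{4407} + \frac{3287}{1708} = - \frac{291}{1469} + \frac{3287}{1708} = \frac{4331575}{2509052}$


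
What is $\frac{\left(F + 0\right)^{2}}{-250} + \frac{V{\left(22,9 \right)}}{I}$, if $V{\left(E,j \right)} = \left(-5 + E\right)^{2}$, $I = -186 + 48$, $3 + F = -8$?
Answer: $- \frac{22237}{8625} \approx -2.5782$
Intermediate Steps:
$F = -11$ ($F = -3 - 8 = -11$)
$I = -138$
$\frac{\left(F + 0\right)^{2}}{-250} + \frac{V{\left(22,9 \right)}}{I} = \frac{\left(-11 + 0\right)^{2}}{-250} + \frac{\left(-5 + 22\right)^{2}}{-138} = \left(-11\right)^{2} \left(- \frac{1}{250}\right) + 17^{2} \left(- \frac{1}{138}\right) = 121 \left(- \frac{1}{250}\right) + 289 \left(- \frac{1}{138}\right) = - \frac{121}{250} - \frac{289}{138} = - \frac{22237}{8625}$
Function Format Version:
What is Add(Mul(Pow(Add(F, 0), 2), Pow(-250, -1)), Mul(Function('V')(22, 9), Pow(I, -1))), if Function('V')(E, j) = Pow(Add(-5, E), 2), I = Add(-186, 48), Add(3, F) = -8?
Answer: Rational(-22237, 8625) ≈ -2.5782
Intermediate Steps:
F = -11 (F = Add(-3, -8) = -11)
I = -138
Add(Mul(Pow(Add(F, 0), 2), Pow(-250, -1)), Mul(Function('V')(22, 9), Pow(I, -1))) = Add(Mul(Pow(Add(-11, 0), 2), Pow(-250, -1)), Mul(Pow(Add(-5, 22), 2), Pow(-138, -1))) = Add(Mul(Pow(-11, 2), Rational(-1, 250)), Mul(Pow(17, 2), Rational(-1, 138))) = Add(Mul(121, Rational(-1, 250)), Mul(289, Rational(-1, 138))) = Add(Rational(-121, 250), Rational(-289, 138)) = Rational(-22237, 8625)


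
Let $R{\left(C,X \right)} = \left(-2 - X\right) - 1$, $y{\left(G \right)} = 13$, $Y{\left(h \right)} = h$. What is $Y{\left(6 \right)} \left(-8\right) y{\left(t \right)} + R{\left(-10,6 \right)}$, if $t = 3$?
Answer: $-633$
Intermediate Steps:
$R{\left(C,X \right)} = -3 - X$ ($R{\left(C,X \right)} = \left(-2 - X\right) - 1 = -3 - X$)
$Y{\left(6 \right)} \left(-8\right) y{\left(t \right)} + R{\left(-10,6 \right)} = 6 \left(-8\right) 13 - 9 = \left(-48\right) 13 - 9 = -624 - 9 = -633$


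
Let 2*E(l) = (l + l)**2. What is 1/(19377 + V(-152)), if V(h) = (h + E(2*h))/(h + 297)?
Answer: 29/598869 ≈ 4.8425e-5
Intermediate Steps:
E(l) = 2*l**2 (E(l) = (l + l)**2/2 = (2*l)**2/2 = (4*l**2)/2 = 2*l**2)
V(h) = (h + 8*h**2)/(297 + h) (V(h) = (h + 2*(2*h)**2)/(h + 297) = (h + 2*(4*h**2))/(297 + h) = (h + 8*h**2)/(297 + h))
1/(19377 + V(-152)) = 1/(19377 - 152*(1 + 8*(-152))/(297 - 152)) = 1/(19377 - 152*(1 - 1216)/145) = 1/(19377 - 152*1/145*(-1215)) = 1/(19377 + 36936/29) = 1/(598869/29) = 29/598869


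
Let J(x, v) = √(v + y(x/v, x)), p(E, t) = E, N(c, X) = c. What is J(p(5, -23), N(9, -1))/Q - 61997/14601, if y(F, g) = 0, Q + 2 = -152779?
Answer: -3157335820/743585127 ≈ -4.2461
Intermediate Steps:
Q = -152781 (Q = -2 - 152779 = -152781)
J(x, v) = √v (J(x, v) = √(v + 0) = √v)
J(p(5, -23), N(9, -1))/Q - 61997/14601 = √9/(-152781) - 61997/14601 = 3*(-1/152781) - 61997*1/14601 = -1/50927 - 61997/14601 = -3157335820/743585127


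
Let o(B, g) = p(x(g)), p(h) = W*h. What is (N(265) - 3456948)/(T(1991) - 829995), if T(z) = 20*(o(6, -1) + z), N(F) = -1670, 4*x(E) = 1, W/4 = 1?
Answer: 3458618/790155 ≈ 4.3771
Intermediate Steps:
W = 4 (W = 4*1 = 4)
x(E) = ¼ (x(E) = (¼)*1 = ¼)
p(h) = 4*h
o(B, g) = 1 (o(B, g) = 4*(¼) = 1)
T(z) = 20 + 20*z (T(z) = 20*(1 + z) = 20 + 20*z)
(N(265) - 3456948)/(T(1991) - 829995) = (-1670 - 3456948)/((20 + 20*1991) - 829995) = -3458618/((20 + 39820) - 829995) = -3458618/(39840 - 829995) = -3458618/(-790155) = -3458618*(-1/790155) = 3458618/790155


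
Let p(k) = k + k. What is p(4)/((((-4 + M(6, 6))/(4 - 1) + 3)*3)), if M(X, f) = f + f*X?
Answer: 8/47 ≈ 0.17021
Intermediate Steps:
M(X, f) = f + X*f
p(k) = 2*k
p(4)/((((-4 + M(6, 6))/(4 - 1) + 3)*3)) = (2*4)/((((-4 + 6*(1 + 6))/(4 - 1) + 3)*3)) = 8/(((-4 + 6*7)/3 + 3)*3) = 8/(((-4 + 42)*(⅓) + 3)*3) = 8/((38*(⅓) + 3)*3) = 8/((38/3 + 3)*3) = 8/((47/3)*3) = 8/47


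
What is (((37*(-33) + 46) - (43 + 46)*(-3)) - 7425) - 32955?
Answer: -41288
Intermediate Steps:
(((37*(-33) + 46) - (43 + 46)*(-3)) - 7425) - 32955 = (((-1221 + 46) - 89*(-3)) - 7425) - 32955 = ((-1175 - 1*(-267)) - 7425) - 32955 = ((-1175 + 267) - 7425) - 32955 = (-908 - 7425) - 32955 = -8333 - 32955 = -41288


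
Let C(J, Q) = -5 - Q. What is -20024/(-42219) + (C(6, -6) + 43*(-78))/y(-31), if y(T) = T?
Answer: 142181051/1308789 ≈ 108.64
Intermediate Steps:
-20024/(-42219) + (C(6, -6) + 43*(-78))/y(-31) = -20024/(-42219) + ((-5 - 1*(-6)) + 43*(-78))/(-31) = -20024*(-1/42219) + ((-5 + 6) - 3354)*(-1/31) = 20024/42219 + (1 - 3354)*(-1/31) = 20024/42219 - 3353*(-1/31) = 20024/42219 + 3353/31 = 142181051/1308789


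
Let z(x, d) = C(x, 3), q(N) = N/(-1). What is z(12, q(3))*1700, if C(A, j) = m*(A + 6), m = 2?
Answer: 61200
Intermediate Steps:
C(A, j) = 12 + 2*A (C(A, j) = 2*(A + 6) = 2*(6 + A) = 12 + 2*A)
q(N) = -N (q(N) = N*(-1) = -N)
z(x, d) = 12 + 2*x
z(12, q(3))*1700 = (12 + 2*12)*1700 = (12 + 24)*1700 = 36*1700 = 61200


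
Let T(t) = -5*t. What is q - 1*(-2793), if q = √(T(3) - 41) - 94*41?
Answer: -1061 + 2*I*√14 ≈ -1061.0 + 7.4833*I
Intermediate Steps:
q = -3854 + 2*I*√14 (q = √(-5*3 - 41) - 94*41 = √(-15 - 41) - 3854 = √(-56) - 3854 = 2*I*√14 - 3854 = -3854 + 2*I*√14 ≈ -3854.0 + 7.4833*I)
q - 1*(-2793) = (-3854 + 2*I*√14) - 1*(-2793) = (-3854 + 2*I*√14) + 2793 = -1061 + 2*I*√14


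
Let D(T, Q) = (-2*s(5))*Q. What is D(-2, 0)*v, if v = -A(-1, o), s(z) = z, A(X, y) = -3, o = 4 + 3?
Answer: 0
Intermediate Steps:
o = 7
v = 3 (v = -1*(-3) = 3)
D(T, Q) = -10*Q (D(T, Q) = (-2*5)*Q = -10*Q)
D(-2, 0)*v = -10*0*3 = 0*3 = 0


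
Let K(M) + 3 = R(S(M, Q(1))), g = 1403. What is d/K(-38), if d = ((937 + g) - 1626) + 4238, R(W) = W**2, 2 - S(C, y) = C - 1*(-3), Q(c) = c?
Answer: 2476/683 ≈ 3.6252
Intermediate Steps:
S(C, y) = -1 - C (S(C, y) = 2 - (C - 1*(-3)) = 2 - (C + 3) = 2 - (3 + C) = 2 + (-3 - C) = -1 - C)
K(M) = -3 + (-1 - M)**2
d = 4952 (d = ((937 + 1403) - 1626) + 4238 = (2340 - 1626) + 4238 = 714 + 4238 = 4952)
d/K(-38) = 4952/(-3 + (1 - 38)**2) = 4952/(-3 + (-37)**2) = 4952/(-3 + 1369) = 4952/1366 = 4952*(1/1366) = 2476/683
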